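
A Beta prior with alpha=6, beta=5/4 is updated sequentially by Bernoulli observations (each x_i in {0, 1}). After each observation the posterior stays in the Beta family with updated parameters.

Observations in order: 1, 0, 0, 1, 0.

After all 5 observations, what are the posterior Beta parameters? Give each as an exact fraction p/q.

alpha=8, beta=17/4

obs 1: x=1 → posterior Beta(7, 5/4)
obs 2: x=0 → posterior Beta(7, 9/4)
obs 3: x=0 → posterior Beta(7, 13/4)
obs 4: x=1 → posterior Beta(8, 13/4)
obs 5: x=0 → posterior Beta(8, 17/4)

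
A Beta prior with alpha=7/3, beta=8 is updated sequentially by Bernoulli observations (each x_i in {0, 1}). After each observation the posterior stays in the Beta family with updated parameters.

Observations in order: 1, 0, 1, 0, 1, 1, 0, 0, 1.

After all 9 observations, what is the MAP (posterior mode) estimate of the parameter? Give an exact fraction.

19/52

obs 1: x=1 → posterior Beta(10/3, 8)
obs 2: x=0 → posterior Beta(10/3, 9)
obs 3: x=1 → posterior Beta(13/3, 9)
obs 4: x=0 → posterior Beta(13/3, 10)
obs 5: x=1 → posterior Beta(16/3, 10)
obs 6: x=1 → posterior Beta(19/3, 10)
obs 7: x=0 → posterior Beta(19/3, 11)
obs 8: x=0 → posterior Beta(19/3, 12)
obs 9: x=1 → posterior Beta(22/3, 12)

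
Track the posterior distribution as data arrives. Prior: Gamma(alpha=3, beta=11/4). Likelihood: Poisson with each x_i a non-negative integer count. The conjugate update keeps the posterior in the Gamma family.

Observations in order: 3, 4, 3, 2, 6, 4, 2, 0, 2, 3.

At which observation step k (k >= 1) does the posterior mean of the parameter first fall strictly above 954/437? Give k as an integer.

obs 1: x=3 → posterior Gamma(6, 15/4)
obs 2: x=4 → posterior Gamma(10, 19/4)
obs 3: x=3 → posterior Gamma(13, 23/4)
obs 4: x=2 → posterior Gamma(15, 27/4)
obs 5: x=6 → posterior Gamma(21, 31/4)
obs 6: x=4 → posterior Gamma(25, 35/4)
obs 7: x=2 → posterior Gamma(27, 39/4)
obs 8: x=0 → posterior Gamma(27, 43/4)
obs 9: x=2 → posterior Gamma(29, 47/4)
obs 10: x=3 → posterior Gamma(32, 51/4)

k = 3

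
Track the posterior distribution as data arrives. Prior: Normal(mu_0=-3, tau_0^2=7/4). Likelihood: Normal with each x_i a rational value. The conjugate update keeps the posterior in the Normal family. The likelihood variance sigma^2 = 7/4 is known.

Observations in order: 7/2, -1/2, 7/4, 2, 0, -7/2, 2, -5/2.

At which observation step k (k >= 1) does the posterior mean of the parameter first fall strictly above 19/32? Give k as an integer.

obs 1: x=7/2 → posterior Normal(1/4, 7/8)
obs 2: x=-1/2 → posterior Normal(0, 7/12)
obs 3: x=7/4 → posterior Normal(7/16, 7/16)
obs 4: x=2 → posterior Normal(3/4, 7/20)
obs 5: x=0 → posterior Normal(5/8, 7/24)
obs 6: x=-7/2 → posterior Normal(1/28, 1/4)
obs 7: x=2 → posterior Normal(9/32, 7/32)
obs 8: x=-5/2 → posterior Normal(-1/36, 7/36)

k = 4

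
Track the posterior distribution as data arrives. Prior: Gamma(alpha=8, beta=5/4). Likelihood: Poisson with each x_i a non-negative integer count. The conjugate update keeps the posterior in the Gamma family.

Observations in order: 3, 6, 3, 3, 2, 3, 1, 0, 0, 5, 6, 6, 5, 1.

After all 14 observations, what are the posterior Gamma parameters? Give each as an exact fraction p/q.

alpha=52, beta=61/4

obs 1: x=3 → posterior Gamma(11, 9/4)
obs 2: x=6 → posterior Gamma(17, 13/4)
obs 3: x=3 → posterior Gamma(20, 17/4)
obs 4: x=3 → posterior Gamma(23, 21/4)
obs 5: x=2 → posterior Gamma(25, 25/4)
obs 6: x=3 → posterior Gamma(28, 29/4)
obs 7: x=1 → posterior Gamma(29, 33/4)
obs 8: x=0 → posterior Gamma(29, 37/4)
obs 9: x=0 → posterior Gamma(29, 41/4)
obs 10: x=5 → posterior Gamma(34, 45/4)
obs 11: x=6 → posterior Gamma(40, 49/4)
obs 12: x=6 → posterior Gamma(46, 53/4)
obs 13: x=5 → posterior Gamma(51, 57/4)
obs 14: x=1 → posterior Gamma(52, 61/4)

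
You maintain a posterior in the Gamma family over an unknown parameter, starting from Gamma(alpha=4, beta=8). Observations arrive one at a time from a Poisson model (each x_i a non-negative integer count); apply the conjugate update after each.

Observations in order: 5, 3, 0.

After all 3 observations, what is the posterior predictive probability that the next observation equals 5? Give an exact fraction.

obs 1: x=5 → posterior Gamma(9, 9)
obs 2: x=3 → posterior Gamma(12, 10)
obs 3: x=0 → posterior Gamma(12, 11)

285596982281611/46221064723759104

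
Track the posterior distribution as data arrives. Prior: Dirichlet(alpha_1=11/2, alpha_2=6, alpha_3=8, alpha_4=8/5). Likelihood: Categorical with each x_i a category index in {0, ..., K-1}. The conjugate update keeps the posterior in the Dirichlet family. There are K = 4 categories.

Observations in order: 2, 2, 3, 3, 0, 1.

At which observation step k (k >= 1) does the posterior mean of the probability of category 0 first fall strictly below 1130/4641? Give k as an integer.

obs 1: x=2 → posterior Dirichlet(11/2, 6, 9, 8/5)
obs 2: x=2 → posterior Dirichlet(11/2, 6, 10, 8/5)
obs 3: x=3 → posterior Dirichlet(11/2, 6, 10, 13/5)
obs 4: x=3 → posterior Dirichlet(11/2, 6, 10, 18/5)
obs 5: x=0 → posterior Dirichlet(13/2, 6, 10, 18/5)
obs 6: x=1 → posterior Dirichlet(13/2, 7, 10, 18/5)

k = 2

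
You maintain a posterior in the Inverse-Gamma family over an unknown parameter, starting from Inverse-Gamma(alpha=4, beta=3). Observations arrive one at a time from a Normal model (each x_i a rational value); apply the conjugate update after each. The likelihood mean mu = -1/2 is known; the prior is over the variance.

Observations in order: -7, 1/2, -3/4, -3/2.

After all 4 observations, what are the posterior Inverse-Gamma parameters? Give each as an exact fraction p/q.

alpha=6, beta=805/32

obs 1: x=-7 → posterior Inverse-Gamma(9/2, 193/8)
obs 2: x=1/2 → posterior Inverse-Gamma(5, 197/8)
obs 3: x=-3/4 → posterior Inverse-Gamma(11/2, 789/32)
obs 4: x=-3/2 → posterior Inverse-Gamma(6, 805/32)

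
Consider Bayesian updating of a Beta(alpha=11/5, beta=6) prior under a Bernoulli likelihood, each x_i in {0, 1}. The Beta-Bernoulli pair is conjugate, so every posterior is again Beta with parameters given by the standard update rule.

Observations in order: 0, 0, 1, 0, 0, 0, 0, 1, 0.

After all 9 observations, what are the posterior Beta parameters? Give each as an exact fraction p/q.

alpha=21/5, beta=13

obs 1: x=0 → posterior Beta(11/5, 7)
obs 2: x=0 → posterior Beta(11/5, 8)
obs 3: x=1 → posterior Beta(16/5, 8)
obs 4: x=0 → posterior Beta(16/5, 9)
obs 5: x=0 → posterior Beta(16/5, 10)
obs 6: x=0 → posterior Beta(16/5, 11)
obs 7: x=0 → posterior Beta(16/5, 12)
obs 8: x=1 → posterior Beta(21/5, 12)
obs 9: x=0 → posterior Beta(21/5, 13)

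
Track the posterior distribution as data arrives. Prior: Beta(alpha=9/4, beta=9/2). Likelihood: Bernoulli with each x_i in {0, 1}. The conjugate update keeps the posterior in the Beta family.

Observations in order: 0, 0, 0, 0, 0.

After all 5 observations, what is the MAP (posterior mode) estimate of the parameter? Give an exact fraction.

5/39

obs 1: x=0 → posterior Beta(9/4, 11/2)
obs 2: x=0 → posterior Beta(9/4, 13/2)
obs 3: x=0 → posterior Beta(9/4, 15/2)
obs 4: x=0 → posterior Beta(9/4, 17/2)
obs 5: x=0 → posterior Beta(9/4, 19/2)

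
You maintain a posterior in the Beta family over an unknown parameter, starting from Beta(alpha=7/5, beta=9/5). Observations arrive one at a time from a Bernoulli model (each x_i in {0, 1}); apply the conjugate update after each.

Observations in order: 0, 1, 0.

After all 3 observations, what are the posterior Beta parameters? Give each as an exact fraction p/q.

obs 1: x=0 → posterior Beta(7/5, 14/5)
obs 2: x=1 → posterior Beta(12/5, 14/5)
obs 3: x=0 → posterior Beta(12/5, 19/5)

alpha=12/5, beta=19/5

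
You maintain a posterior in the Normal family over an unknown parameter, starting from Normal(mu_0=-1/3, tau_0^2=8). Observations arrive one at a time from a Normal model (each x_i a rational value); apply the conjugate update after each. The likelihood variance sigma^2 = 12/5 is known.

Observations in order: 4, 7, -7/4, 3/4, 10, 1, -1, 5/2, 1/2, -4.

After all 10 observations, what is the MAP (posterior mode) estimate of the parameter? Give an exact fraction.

obs 1: x=4 → posterior Normal(3, 24/13)
obs 2: x=7 → posterior Normal(109/23, 24/23)
obs 3: x=-7/4 → posterior Normal(61/22, 8/11)
obs 4: x=3/4 → posterior Normal(99/43, 24/43)
obs 5: x=10 → posterior Normal(199/53, 24/53)
obs 6: x=1 → posterior Normal(209/63, 8/21)
obs 7: x=-1 → posterior Normal(199/73, 24/73)
obs 8: x=5/2 → posterior Normal(224/83, 24/83)
obs 9: x=1/2 → posterior Normal(229/93, 8/31)
obs 10: x=-4 → posterior Normal(189/103, 24/103)

189/103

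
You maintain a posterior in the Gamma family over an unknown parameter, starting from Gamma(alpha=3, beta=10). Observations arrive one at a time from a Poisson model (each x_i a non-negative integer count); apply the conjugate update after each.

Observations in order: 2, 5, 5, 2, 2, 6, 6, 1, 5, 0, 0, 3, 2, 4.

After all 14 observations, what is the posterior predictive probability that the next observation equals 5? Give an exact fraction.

obs 1: x=2 → posterior Gamma(5, 11)
obs 2: x=5 → posterior Gamma(10, 12)
obs 3: x=5 → posterior Gamma(15, 13)
obs 4: x=2 → posterior Gamma(17, 14)
obs 5: x=2 → posterior Gamma(19, 15)
obs 6: x=6 → posterior Gamma(25, 16)
obs 7: x=6 → posterior Gamma(31, 17)
obs 8: x=1 → posterior Gamma(32, 18)
obs 9: x=5 → posterior Gamma(37, 19)
obs 10: x=0 → posterior Gamma(37, 20)
obs 11: x=0 → posterior Gamma(37, 21)
obs 12: x=3 → posterior Gamma(40, 22)
obs 13: x=2 → posterior Gamma(42, 23)
obs 14: x=4 → posterior Gamma(46, 24)

1308666182014956580586765753597911949587620425815965971298905543933952/39443045261050590270586428264139311483660321755451150238513946533203125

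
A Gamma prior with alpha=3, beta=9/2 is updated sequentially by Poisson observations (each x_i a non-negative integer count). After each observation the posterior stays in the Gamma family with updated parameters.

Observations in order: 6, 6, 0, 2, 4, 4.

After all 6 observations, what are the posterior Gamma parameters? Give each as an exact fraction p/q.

alpha=25, beta=21/2

obs 1: x=6 → posterior Gamma(9, 11/2)
obs 2: x=6 → posterior Gamma(15, 13/2)
obs 3: x=0 → posterior Gamma(15, 15/2)
obs 4: x=2 → posterior Gamma(17, 17/2)
obs 5: x=4 → posterior Gamma(21, 19/2)
obs 6: x=4 → posterior Gamma(25, 21/2)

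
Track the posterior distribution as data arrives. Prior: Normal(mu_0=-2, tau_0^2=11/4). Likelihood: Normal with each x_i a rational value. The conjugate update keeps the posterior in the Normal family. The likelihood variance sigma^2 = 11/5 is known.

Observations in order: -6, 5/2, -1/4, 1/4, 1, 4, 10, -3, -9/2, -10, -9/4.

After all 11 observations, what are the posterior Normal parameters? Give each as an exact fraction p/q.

mu_0=-197/236, tau_0^2=11/59

obs 1: x=-6 → posterior Normal(-38/9, 11/9)
obs 2: x=5/2 → posterior Normal(-51/28, 11/14)
obs 3: x=-1/4 → posterior Normal(-107/76, 11/19)
obs 4: x=1/4 → posterior Normal(-17/16, 11/24)
obs 5: x=1 → posterior Normal(-41/58, 11/29)
obs 6: x=4 → posterior Normal(-1/68, 11/34)
obs 7: x=10 → posterior Normal(33/26, 11/39)
obs 8: x=-3 → posterior Normal(69/88, 1/4)
obs 9: x=-9/2 → posterior Normal(12/49, 11/49)
obs 10: x=-10 → posterior Normal(-19/27, 11/54)
obs 11: x=-9/4 → posterior Normal(-197/236, 11/59)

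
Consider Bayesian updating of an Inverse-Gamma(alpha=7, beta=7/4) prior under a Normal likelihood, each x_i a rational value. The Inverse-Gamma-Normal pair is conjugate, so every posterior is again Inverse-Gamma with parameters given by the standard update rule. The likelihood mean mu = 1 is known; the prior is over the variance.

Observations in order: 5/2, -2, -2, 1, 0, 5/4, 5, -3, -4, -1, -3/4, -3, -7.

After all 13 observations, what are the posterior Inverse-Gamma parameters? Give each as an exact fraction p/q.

obs 1: x=5/2 → posterior Inverse-Gamma(15/2, 23/8)
obs 2: x=-2 → posterior Inverse-Gamma(8, 59/8)
obs 3: x=-2 → posterior Inverse-Gamma(17/2, 95/8)
obs 4: x=1 → posterior Inverse-Gamma(9, 95/8)
obs 5: x=0 → posterior Inverse-Gamma(19/2, 99/8)
obs 6: x=5/4 → posterior Inverse-Gamma(10, 397/32)
obs 7: x=5 → posterior Inverse-Gamma(21/2, 653/32)
obs 8: x=-3 → posterior Inverse-Gamma(11, 909/32)
obs 9: x=-4 → posterior Inverse-Gamma(23/2, 1309/32)
obs 10: x=-1 → posterior Inverse-Gamma(12, 1373/32)
obs 11: x=-3/4 → posterior Inverse-Gamma(25/2, 711/16)
obs 12: x=-3 → posterior Inverse-Gamma(13, 839/16)
obs 13: x=-7 → posterior Inverse-Gamma(27/2, 1351/16)

alpha=27/2, beta=1351/16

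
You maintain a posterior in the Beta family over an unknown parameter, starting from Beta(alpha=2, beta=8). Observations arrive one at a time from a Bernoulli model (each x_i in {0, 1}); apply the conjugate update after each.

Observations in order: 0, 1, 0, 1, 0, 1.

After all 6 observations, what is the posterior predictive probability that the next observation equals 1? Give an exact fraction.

obs 1: x=0 → posterior Beta(2, 9)
obs 2: x=1 → posterior Beta(3, 9)
obs 3: x=0 → posterior Beta(3, 10)
obs 4: x=1 → posterior Beta(4, 10)
obs 5: x=0 → posterior Beta(4, 11)
obs 6: x=1 → posterior Beta(5, 11)

5/16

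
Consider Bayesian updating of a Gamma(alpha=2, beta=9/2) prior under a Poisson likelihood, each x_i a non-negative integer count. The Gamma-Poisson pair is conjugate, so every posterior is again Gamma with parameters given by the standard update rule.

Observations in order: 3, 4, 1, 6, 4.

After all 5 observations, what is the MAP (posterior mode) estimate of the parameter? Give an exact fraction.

2

obs 1: x=3 → posterior Gamma(5, 11/2)
obs 2: x=4 → posterior Gamma(9, 13/2)
obs 3: x=1 → posterior Gamma(10, 15/2)
obs 4: x=6 → posterior Gamma(16, 17/2)
obs 5: x=4 → posterior Gamma(20, 19/2)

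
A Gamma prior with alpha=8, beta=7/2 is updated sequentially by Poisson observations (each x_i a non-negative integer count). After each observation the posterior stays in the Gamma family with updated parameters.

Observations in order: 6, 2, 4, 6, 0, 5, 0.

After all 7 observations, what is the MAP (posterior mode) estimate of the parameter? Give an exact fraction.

20/7

obs 1: x=6 → posterior Gamma(14, 9/2)
obs 2: x=2 → posterior Gamma(16, 11/2)
obs 3: x=4 → posterior Gamma(20, 13/2)
obs 4: x=6 → posterior Gamma(26, 15/2)
obs 5: x=0 → posterior Gamma(26, 17/2)
obs 6: x=5 → posterior Gamma(31, 19/2)
obs 7: x=0 → posterior Gamma(31, 21/2)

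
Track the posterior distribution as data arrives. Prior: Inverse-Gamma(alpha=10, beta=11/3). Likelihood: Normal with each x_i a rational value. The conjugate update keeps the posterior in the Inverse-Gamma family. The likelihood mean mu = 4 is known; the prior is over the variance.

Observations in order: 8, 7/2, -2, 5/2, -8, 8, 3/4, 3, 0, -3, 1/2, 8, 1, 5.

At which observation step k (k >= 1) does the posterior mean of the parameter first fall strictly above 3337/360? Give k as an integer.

k = 7

obs 1: x=8 → posterior Inverse-Gamma(21/2, 35/3)
obs 2: x=7/2 → posterior Inverse-Gamma(11, 283/24)
obs 3: x=-2 → posterior Inverse-Gamma(23/2, 715/24)
obs 4: x=5/2 → posterior Inverse-Gamma(12, 371/12)
obs 5: x=-8 → posterior Inverse-Gamma(25/2, 1235/12)
obs 6: x=8 → posterior Inverse-Gamma(13, 1331/12)
obs 7: x=3/4 → posterior Inverse-Gamma(27/2, 11155/96)
obs 8: x=3 → posterior Inverse-Gamma(14, 11203/96)
obs 9: x=0 → posterior Inverse-Gamma(29/2, 11971/96)
obs 10: x=-3 → posterior Inverse-Gamma(15, 14323/96)
obs 11: x=1/2 → posterior Inverse-Gamma(31/2, 14911/96)
obs 12: x=8 → posterior Inverse-Gamma(16, 15679/96)
obs 13: x=1 → posterior Inverse-Gamma(33/2, 16111/96)
obs 14: x=5 → posterior Inverse-Gamma(17, 16159/96)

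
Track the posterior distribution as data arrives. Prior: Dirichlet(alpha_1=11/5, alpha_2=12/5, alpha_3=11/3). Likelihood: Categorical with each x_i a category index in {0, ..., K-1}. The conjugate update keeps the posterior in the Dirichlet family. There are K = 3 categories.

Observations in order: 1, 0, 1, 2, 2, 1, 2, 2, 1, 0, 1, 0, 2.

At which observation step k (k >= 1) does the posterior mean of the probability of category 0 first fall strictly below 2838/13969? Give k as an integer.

obs 1: x=1 → posterior Dirichlet(11/5, 17/5, 11/3)
obs 2: x=0 → posterior Dirichlet(16/5, 17/5, 11/3)
obs 3: x=1 → posterior Dirichlet(16/5, 22/5, 11/3)
obs 4: x=2 → posterior Dirichlet(16/5, 22/5, 14/3)
obs 5: x=2 → posterior Dirichlet(16/5, 22/5, 17/3)
obs 6: x=1 → posterior Dirichlet(16/5, 27/5, 17/3)
obs 7: x=2 → posterior Dirichlet(16/5, 27/5, 20/3)
obs 8: x=2 → posterior Dirichlet(16/5, 27/5, 23/3)
obs 9: x=1 → posterior Dirichlet(16/5, 32/5, 23/3)
obs 10: x=0 → posterior Dirichlet(21/5, 32/5, 23/3)
obs 11: x=1 → posterior Dirichlet(21/5, 37/5, 23/3)
obs 12: x=0 → posterior Dirichlet(26/5, 37/5, 23/3)
obs 13: x=2 → posterior Dirichlet(26/5, 37/5, 26/3)

k = 8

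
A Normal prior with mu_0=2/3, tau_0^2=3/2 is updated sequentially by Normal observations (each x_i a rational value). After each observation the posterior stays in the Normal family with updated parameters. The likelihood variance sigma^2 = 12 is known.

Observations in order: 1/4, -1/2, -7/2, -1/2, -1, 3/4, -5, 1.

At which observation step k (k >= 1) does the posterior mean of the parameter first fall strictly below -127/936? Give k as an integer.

obs 1: x=1/4 → posterior Normal(67/108, 4/3)
obs 2: x=-1/2 → posterior Normal(61/120, 6/5)
obs 3: x=-7/2 → posterior Normal(19/132, 12/11)
obs 4: x=-1/2 → posterior Normal(13/144, 1)
obs 5: x=-1 → posterior Normal(1/156, 12/13)
obs 6: x=3/4 → posterior Normal(5/84, 6/7)
obs 7: x=-5 → posterior Normal(-5/18, 4/5)
obs 8: x=1 → posterior Normal(-19/96, 3/4)

k = 7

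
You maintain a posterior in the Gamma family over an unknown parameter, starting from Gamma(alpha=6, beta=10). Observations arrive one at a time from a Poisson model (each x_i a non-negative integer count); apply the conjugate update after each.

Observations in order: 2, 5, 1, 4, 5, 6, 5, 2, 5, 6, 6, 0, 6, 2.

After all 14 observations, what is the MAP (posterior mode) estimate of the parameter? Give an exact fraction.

5/2

obs 1: x=2 → posterior Gamma(8, 11)
obs 2: x=5 → posterior Gamma(13, 12)
obs 3: x=1 → posterior Gamma(14, 13)
obs 4: x=4 → posterior Gamma(18, 14)
obs 5: x=5 → posterior Gamma(23, 15)
obs 6: x=6 → posterior Gamma(29, 16)
obs 7: x=5 → posterior Gamma(34, 17)
obs 8: x=2 → posterior Gamma(36, 18)
obs 9: x=5 → posterior Gamma(41, 19)
obs 10: x=6 → posterior Gamma(47, 20)
obs 11: x=6 → posterior Gamma(53, 21)
obs 12: x=0 → posterior Gamma(53, 22)
obs 13: x=6 → posterior Gamma(59, 23)
obs 14: x=2 → posterior Gamma(61, 24)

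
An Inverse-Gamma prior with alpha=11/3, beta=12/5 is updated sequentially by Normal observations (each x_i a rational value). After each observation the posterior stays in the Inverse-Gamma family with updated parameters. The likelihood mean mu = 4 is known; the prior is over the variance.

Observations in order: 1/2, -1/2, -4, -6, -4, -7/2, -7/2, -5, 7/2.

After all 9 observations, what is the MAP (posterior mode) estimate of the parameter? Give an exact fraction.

27543/1100

obs 1: x=1/2 → posterior Inverse-Gamma(25/6, 341/40)
obs 2: x=-1/2 → posterior Inverse-Gamma(14/3, 373/20)
obs 3: x=-4 → posterior Inverse-Gamma(31/6, 1013/20)
obs 4: x=-6 → posterior Inverse-Gamma(17/3, 2013/20)
obs 5: x=-4 → posterior Inverse-Gamma(37/6, 2653/20)
obs 6: x=-7/2 → posterior Inverse-Gamma(20/3, 6431/40)
obs 7: x=-7/2 → posterior Inverse-Gamma(43/6, 1889/10)
obs 8: x=-5 → posterior Inverse-Gamma(23/3, 1147/5)
obs 9: x=7/2 → posterior Inverse-Gamma(49/6, 9181/40)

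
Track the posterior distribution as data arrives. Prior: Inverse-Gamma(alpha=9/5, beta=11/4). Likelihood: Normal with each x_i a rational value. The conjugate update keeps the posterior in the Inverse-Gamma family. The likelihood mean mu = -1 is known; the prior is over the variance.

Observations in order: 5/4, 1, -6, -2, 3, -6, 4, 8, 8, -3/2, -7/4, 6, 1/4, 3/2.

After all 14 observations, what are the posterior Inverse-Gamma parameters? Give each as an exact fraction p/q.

obs 1: x=5/4 → posterior Inverse-Gamma(23/10, 169/32)
obs 2: x=1 → posterior Inverse-Gamma(14/5, 233/32)
obs 3: x=-6 → posterior Inverse-Gamma(33/10, 633/32)
obs 4: x=-2 → posterior Inverse-Gamma(19/5, 649/32)
obs 5: x=3 → posterior Inverse-Gamma(43/10, 905/32)
obs 6: x=-6 → posterior Inverse-Gamma(24/5, 1305/32)
obs 7: x=4 → posterior Inverse-Gamma(53/10, 1705/32)
obs 8: x=8 → posterior Inverse-Gamma(29/5, 3001/32)
obs 9: x=8 → posterior Inverse-Gamma(63/10, 4297/32)
obs 10: x=-3/2 → posterior Inverse-Gamma(34/5, 4301/32)
obs 11: x=-7/4 → posterior Inverse-Gamma(73/10, 2155/16)
obs 12: x=6 → posterior Inverse-Gamma(39/5, 2547/16)
obs 13: x=1/4 → posterior Inverse-Gamma(83/10, 5119/32)
obs 14: x=3/2 → posterior Inverse-Gamma(44/5, 5219/32)

alpha=44/5, beta=5219/32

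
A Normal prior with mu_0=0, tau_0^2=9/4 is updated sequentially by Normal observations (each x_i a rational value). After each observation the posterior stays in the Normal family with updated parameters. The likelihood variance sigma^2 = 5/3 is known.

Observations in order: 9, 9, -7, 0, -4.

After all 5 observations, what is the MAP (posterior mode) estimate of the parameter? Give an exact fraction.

189/155

obs 1: x=9 → posterior Normal(243/47, 45/47)
obs 2: x=9 → posterior Normal(243/37, 45/74)
obs 3: x=-7 → posterior Normal(297/101, 45/101)
obs 4: x=0 → posterior Normal(297/128, 45/128)
obs 5: x=-4 → posterior Normal(189/155, 9/31)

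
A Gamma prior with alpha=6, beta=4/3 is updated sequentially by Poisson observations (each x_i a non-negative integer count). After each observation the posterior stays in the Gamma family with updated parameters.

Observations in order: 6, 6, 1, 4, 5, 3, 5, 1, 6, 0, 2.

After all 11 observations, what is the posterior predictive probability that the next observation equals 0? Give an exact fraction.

obs 1: x=6 → posterior Gamma(12, 7/3)
obs 2: x=6 → posterior Gamma(18, 10/3)
obs 3: x=1 → posterior Gamma(19, 13/3)
obs 4: x=4 → posterior Gamma(23, 16/3)
obs 5: x=5 → posterior Gamma(28, 19/3)
obs 6: x=3 → posterior Gamma(31, 22/3)
obs 7: x=5 → posterior Gamma(36, 25/3)
obs 8: x=1 → posterior Gamma(37, 28/3)
obs 9: x=6 → posterior Gamma(43, 31/3)
obs 10: x=0 → posterior Gamma(43, 34/3)
obs 11: x=2 → posterior Gamma(45, 37/3)

37074694665532807170105663883978228276095096806613832327136970789759157/1237940039285380274899124224000000000000000000000000000000000000000000000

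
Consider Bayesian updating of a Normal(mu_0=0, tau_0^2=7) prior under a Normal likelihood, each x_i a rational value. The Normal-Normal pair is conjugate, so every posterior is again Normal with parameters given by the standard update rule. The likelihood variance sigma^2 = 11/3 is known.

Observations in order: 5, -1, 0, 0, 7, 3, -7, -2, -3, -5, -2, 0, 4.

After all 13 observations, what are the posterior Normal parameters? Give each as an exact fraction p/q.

mu_0=-21/284, tau_0^2=77/284

obs 1: x=5 → posterior Normal(105/32, 77/32)
obs 2: x=-1 → posterior Normal(84/53, 77/53)
obs 3: x=0 → posterior Normal(42/37, 77/74)
obs 4: x=0 → posterior Normal(84/95, 77/95)
obs 5: x=7 → posterior Normal(231/116, 77/116)
obs 6: x=3 → posterior Normal(294/137, 77/137)
obs 7: x=-7 → posterior Normal(147/158, 77/158)
obs 8: x=-2 → posterior Normal(105/179, 77/179)
obs 9: x=-3 → posterior Normal(21/100, 77/200)
obs 10: x=-5 → posterior Normal(-63/221, 77/221)
obs 11: x=-2 → posterior Normal(-105/242, 7/22)
obs 12: x=0 → posterior Normal(-105/263, 77/263)
obs 13: x=4 → posterior Normal(-21/284, 77/284)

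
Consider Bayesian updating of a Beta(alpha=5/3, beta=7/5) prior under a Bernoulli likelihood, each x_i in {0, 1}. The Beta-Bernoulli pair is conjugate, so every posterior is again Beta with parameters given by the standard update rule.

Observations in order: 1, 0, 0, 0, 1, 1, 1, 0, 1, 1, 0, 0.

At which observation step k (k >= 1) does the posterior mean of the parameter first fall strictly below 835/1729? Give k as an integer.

obs 1: x=1 → posterior Beta(8/3, 7/5)
obs 2: x=0 → posterior Beta(8/3, 12/5)
obs 3: x=0 → posterior Beta(8/3, 17/5)
obs 4: x=0 → posterior Beta(8/3, 22/5)
obs 5: x=1 → posterior Beta(11/3, 22/5)
obs 6: x=1 → posterior Beta(14/3, 22/5)
obs 7: x=1 → posterior Beta(17/3, 22/5)
obs 8: x=0 → posterior Beta(17/3, 27/5)
obs 9: x=1 → posterior Beta(20/3, 27/5)
obs 10: x=1 → posterior Beta(23/3, 27/5)
obs 11: x=0 → posterior Beta(23/3, 32/5)
obs 12: x=0 → posterior Beta(23/3, 37/5)

k = 3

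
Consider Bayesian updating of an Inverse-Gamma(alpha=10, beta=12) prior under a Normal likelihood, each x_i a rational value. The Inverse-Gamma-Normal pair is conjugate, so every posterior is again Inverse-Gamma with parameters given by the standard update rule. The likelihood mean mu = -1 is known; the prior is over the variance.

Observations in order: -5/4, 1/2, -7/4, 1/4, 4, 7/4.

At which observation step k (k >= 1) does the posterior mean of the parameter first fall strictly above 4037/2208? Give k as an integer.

k = 5

obs 1: x=-5/4 → posterior Inverse-Gamma(21/2, 385/32)
obs 2: x=1/2 → posterior Inverse-Gamma(11, 421/32)
obs 3: x=-7/4 → posterior Inverse-Gamma(23/2, 215/16)
obs 4: x=1/4 → posterior Inverse-Gamma(12, 455/32)
obs 5: x=4 → posterior Inverse-Gamma(25/2, 855/32)
obs 6: x=7/4 → posterior Inverse-Gamma(13, 61/2)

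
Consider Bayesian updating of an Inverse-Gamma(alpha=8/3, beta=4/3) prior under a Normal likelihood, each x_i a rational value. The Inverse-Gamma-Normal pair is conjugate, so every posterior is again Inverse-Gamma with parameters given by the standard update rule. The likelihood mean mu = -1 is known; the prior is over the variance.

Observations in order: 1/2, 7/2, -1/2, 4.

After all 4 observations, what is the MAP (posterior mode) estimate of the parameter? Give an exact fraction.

obs 1: x=1/2 → posterior Inverse-Gamma(19/6, 59/24)
obs 2: x=7/2 → posterior Inverse-Gamma(11/3, 151/12)
obs 3: x=-1/2 → posterior Inverse-Gamma(25/6, 305/24)
obs 4: x=4 → posterior Inverse-Gamma(14/3, 605/24)

605/136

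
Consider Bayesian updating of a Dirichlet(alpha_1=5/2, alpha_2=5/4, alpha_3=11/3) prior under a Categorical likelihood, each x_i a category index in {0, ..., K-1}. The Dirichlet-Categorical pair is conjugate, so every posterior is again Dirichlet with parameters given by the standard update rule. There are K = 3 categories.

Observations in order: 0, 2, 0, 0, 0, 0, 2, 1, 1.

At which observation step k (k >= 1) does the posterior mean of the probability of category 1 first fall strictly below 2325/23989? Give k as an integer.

obs 1: x=0 → posterior Dirichlet(7/2, 5/4, 11/3)
obs 2: x=2 → posterior Dirichlet(7/2, 5/4, 14/3)
obs 3: x=0 → posterior Dirichlet(9/2, 5/4, 14/3)
obs 4: x=0 → posterior Dirichlet(11/2, 5/4, 14/3)
obs 5: x=0 → posterior Dirichlet(13/2, 5/4, 14/3)
obs 6: x=0 → posterior Dirichlet(15/2, 5/4, 14/3)
obs 7: x=2 → posterior Dirichlet(15/2, 5/4, 17/3)
obs 8: x=1 → posterior Dirichlet(15/2, 9/4, 17/3)
obs 9: x=1 → posterior Dirichlet(15/2, 13/4, 17/3)

k = 6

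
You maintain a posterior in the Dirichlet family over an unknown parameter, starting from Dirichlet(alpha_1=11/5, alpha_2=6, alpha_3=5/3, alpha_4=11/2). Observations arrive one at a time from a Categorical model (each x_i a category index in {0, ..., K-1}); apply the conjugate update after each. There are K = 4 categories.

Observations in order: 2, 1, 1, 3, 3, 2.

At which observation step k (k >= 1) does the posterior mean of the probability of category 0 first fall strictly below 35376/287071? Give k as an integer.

k = 3

obs 1: x=2 → posterior Dirichlet(11/5, 6, 8/3, 11/2)
obs 2: x=1 → posterior Dirichlet(11/5, 7, 8/3, 11/2)
obs 3: x=1 → posterior Dirichlet(11/5, 8, 8/3, 11/2)
obs 4: x=3 → posterior Dirichlet(11/5, 8, 8/3, 13/2)
obs 5: x=3 → posterior Dirichlet(11/5, 8, 8/3, 15/2)
obs 6: x=2 → posterior Dirichlet(11/5, 8, 11/3, 15/2)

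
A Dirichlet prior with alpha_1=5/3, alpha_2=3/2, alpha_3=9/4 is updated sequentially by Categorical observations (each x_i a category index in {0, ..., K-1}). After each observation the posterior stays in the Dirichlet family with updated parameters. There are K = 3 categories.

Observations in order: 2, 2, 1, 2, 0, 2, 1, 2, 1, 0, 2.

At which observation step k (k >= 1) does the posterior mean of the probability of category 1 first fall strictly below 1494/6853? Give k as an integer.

obs 1: x=2 → posterior Dirichlet(5/3, 3/2, 13/4)
obs 2: x=2 → posterior Dirichlet(5/3, 3/2, 17/4)
obs 3: x=1 → posterior Dirichlet(5/3, 5/2, 17/4)
obs 4: x=2 → posterior Dirichlet(5/3, 5/2, 21/4)
obs 5: x=0 → posterior Dirichlet(8/3, 5/2, 21/4)
obs 6: x=2 → posterior Dirichlet(8/3, 5/2, 25/4)
obs 7: x=1 → posterior Dirichlet(8/3, 7/2, 25/4)
obs 8: x=2 → posterior Dirichlet(8/3, 7/2, 29/4)
obs 9: x=1 → posterior Dirichlet(8/3, 9/2, 29/4)
obs 10: x=0 → posterior Dirichlet(11/3, 9/2, 29/4)
obs 11: x=2 → posterior Dirichlet(11/3, 9/2, 33/4)

k = 2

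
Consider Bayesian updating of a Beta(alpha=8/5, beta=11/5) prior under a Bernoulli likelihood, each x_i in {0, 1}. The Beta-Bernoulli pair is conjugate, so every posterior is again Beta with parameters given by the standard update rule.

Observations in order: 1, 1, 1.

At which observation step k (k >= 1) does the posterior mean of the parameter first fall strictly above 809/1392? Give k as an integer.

k = 2

obs 1: x=1 → posterior Beta(13/5, 11/5)
obs 2: x=1 → posterior Beta(18/5, 11/5)
obs 3: x=1 → posterior Beta(23/5, 11/5)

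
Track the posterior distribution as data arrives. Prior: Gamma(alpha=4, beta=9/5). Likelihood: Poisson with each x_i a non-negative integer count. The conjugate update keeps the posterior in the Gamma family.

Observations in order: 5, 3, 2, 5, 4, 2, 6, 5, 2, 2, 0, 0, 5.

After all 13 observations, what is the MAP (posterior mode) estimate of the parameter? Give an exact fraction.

obs 1: x=5 → posterior Gamma(9, 14/5)
obs 2: x=3 → posterior Gamma(12, 19/5)
obs 3: x=2 → posterior Gamma(14, 24/5)
obs 4: x=5 → posterior Gamma(19, 29/5)
obs 5: x=4 → posterior Gamma(23, 34/5)
obs 6: x=2 → posterior Gamma(25, 39/5)
obs 7: x=6 → posterior Gamma(31, 44/5)
obs 8: x=5 → posterior Gamma(36, 49/5)
obs 9: x=2 → posterior Gamma(38, 54/5)
obs 10: x=2 → posterior Gamma(40, 59/5)
obs 11: x=0 → posterior Gamma(40, 64/5)
obs 12: x=0 → posterior Gamma(40, 69/5)
obs 13: x=5 → posterior Gamma(45, 74/5)

110/37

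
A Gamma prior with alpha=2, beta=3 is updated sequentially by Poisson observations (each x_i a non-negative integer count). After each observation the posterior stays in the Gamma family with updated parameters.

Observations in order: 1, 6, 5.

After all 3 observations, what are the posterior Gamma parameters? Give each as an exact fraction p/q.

alpha=14, beta=6

obs 1: x=1 → posterior Gamma(3, 4)
obs 2: x=6 → posterior Gamma(9, 5)
obs 3: x=5 → posterior Gamma(14, 6)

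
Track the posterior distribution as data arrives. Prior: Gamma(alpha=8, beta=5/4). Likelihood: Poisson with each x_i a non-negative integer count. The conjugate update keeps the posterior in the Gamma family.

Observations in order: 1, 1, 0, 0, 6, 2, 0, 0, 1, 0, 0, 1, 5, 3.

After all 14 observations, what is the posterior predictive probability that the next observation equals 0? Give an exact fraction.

obs 1: x=1 → posterior Gamma(9, 9/4)
obs 2: x=1 → posterior Gamma(10, 13/4)
obs 3: x=0 → posterior Gamma(10, 17/4)
obs 4: x=0 → posterior Gamma(10, 21/4)
obs 5: x=6 → posterior Gamma(16, 25/4)
obs 6: x=2 → posterior Gamma(18, 29/4)
obs 7: x=0 → posterior Gamma(18, 33/4)
obs 8: x=0 → posterior Gamma(18, 37/4)
obs 9: x=1 → posterior Gamma(19, 41/4)
obs 10: x=0 → posterior Gamma(19, 45/4)
obs 11: x=0 → posterior Gamma(19, 49/4)
obs 12: x=1 → posterior Gamma(20, 53/4)
obs 13: x=5 → posterior Gamma(25, 57/4)
obs 14: x=3 → posterior Gamma(28, 61/4)

97551820892064552722266841889541788960852432978481/577529251674651958617178168353475630283355712890625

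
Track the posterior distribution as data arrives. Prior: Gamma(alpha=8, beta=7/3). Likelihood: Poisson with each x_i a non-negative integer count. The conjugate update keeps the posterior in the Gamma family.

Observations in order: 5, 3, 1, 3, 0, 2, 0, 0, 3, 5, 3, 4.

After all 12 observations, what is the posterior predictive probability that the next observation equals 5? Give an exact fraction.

249816813274957407511815217634115172295282461991242281168098682459051/3426091322929167168885683482723269407872257219845248426794440833630208

obs 1: x=5 → posterior Gamma(13, 10/3)
obs 2: x=3 → posterior Gamma(16, 13/3)
obs 3: x=1 → posterior Gamma(17, 16/3)
obs 4: x=3 → posterior Gamma(20, 19/3)
obs 5: x=0 → posterior Gamma(20, 22/3)
obs 6: x=2 → posterior Gamma(22, 25/3)
obs 7: x=0 → posterior Gamma(22, 28/3)
obs 8: x=0 → posterior Gamma(22, 31/3)
obs 9: x=3 → posterior Gamma(25, 34/3)
obs 10: x=5 → posterior Gamma(30, 37/3)
obs 11: x=3 → posterior Gamma(33, 40/3)
obs 12: x=4 → posterior Gamma(37, 43/3)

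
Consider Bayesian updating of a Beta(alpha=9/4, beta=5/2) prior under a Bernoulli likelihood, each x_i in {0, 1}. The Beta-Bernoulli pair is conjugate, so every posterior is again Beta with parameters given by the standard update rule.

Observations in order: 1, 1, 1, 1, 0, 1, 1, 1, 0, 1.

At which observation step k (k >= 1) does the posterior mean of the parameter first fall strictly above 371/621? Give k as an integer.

obs 1: x=1 → posterior Beta(13/4, 5/2)
obs 2: x=1 → posterior Beta(17/4, 5/2)
obs 3: x=1 → posterior Beta(21/4, 5/2)
obs 4: x=1 → posterior Beta(25/4, 5/2)
obs 5: x=0 → posterior Beta(25/4, 7/2)
obs 6: x=1 → posterior Beta(29/4, 7/2)
obs 7: x=1 → posterior Beta(33/4, 7/2)
obs 8: x=1 → posterior Beta(37/4, 7/2)
obs 9: x=0 → posterior Beta(37/4, 9/2)
obs 10: x=1 → posterior Beta(41/4, 9/2)

k = 2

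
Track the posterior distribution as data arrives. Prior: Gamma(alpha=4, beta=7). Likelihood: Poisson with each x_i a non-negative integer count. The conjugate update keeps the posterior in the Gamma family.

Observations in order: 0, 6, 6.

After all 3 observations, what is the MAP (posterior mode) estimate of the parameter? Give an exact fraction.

3/2

obs 1: x=0 → posterior Gamma(4, 8)
obs 2: x=6 → posterior Gamma(10, 9)
obs 3: x=6 → posterior Gamma(16, 10)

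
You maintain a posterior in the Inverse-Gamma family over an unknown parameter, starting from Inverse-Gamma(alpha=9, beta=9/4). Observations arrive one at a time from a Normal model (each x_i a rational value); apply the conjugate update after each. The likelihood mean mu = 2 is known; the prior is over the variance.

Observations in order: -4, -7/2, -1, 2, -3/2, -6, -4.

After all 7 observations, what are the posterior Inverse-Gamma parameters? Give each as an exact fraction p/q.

obs 1: x=-4 → posterior Inverse-Gamma(19/2, 81/4)
obs 2: x=-7/2 → posterior Inverse-Gamma(10, 283/8)
obs 3: x=-1 → posterior Inverse-Gamma(21/2, 319/8)
obs 4: x=2 → posterior Inverse-Gamma(11, 319/8)
obs 5: x=-3/2 → posterior Inverse-Gamma(23/2, 46)
obs 6: x=-6 → posterior Inverse-Gamma(12, 78)
obs 7: x=-4 → posterior Inverse-Gamma(25/2, 96)

alpha=25/2, beta=96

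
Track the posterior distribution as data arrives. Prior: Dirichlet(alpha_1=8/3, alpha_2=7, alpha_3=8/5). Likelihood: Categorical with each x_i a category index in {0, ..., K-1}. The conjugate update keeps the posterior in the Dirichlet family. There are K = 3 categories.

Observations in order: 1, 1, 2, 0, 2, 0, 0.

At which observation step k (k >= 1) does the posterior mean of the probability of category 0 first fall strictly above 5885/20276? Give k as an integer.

obs 1: x=1 → posterior Dirichlet(8/3, 8, 8/5)
obs 2: x=1 → posterior Dirichlet(8/3, 9, 8/5)
obs 3: x=2 → posterior Dirichlet(8/3, 9, 13/5)
obs 4: x=0 → posterior Dirichlet(11/3, 9, 13/5)
obs 5: x=2 → posterior Dirichlet(11/3, 9, 18/5)
obs 6: x=0 → posterior Dirichlet(14/3, 9, 18/5)
obs 7: x=0 → posterior Dirichlet(17/3, 9, 18/5)

k = 7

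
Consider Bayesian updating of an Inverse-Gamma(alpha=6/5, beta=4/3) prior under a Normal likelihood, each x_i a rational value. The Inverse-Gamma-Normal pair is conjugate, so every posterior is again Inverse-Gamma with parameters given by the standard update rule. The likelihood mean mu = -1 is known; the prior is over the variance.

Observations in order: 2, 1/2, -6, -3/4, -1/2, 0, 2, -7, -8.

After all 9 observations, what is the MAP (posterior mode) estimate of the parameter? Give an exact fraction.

obs 1: x=2 → posterior Inverse-Gamma(17/10, 35/6)
obs 2: x=1/2 → posterior Inverse-Gamma(11/5, 167/24)
obs 3: x=-6 → posterior Inverse-Gamma(27/10, 467/24)
obs 4: x=-3/4 → posterior Inverse-Gamma(16/5, 1871/96)
obs 5: x=-1/2 → posterior Inverse-Gamma(37/10, 1883/96)
obs 6: x=0 → posterior Inverse-Gamma(21/5, 1931/96)
obs 7: x=2 → posterior Inverse-Gamma(47/10, 2363/96)
obs 8: x=-7 → posterior Inverse-Gamma(26/5, 4091/96)
obs 9: x=-8 → posterior Inverse-Gamma(57/10, 6443/96)

32215/3216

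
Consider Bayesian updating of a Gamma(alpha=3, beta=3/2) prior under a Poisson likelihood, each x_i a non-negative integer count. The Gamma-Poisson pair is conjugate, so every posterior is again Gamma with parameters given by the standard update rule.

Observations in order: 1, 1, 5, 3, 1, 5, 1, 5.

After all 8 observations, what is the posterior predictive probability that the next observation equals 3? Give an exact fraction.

241998888789465832795184986729297400/1169224058734483270476203409817595529

obs 1: x=1 → posterior Gamma(4, 5/2)
obs 2: x=1 → posterior Gamma(5, 7/2)
obs 3: x=5 → posterior Gamma(10, 9/2)
obs 4: x=3 → posterior Gamma(13, 11/2)
obs 5: x=1 → posterior Gamma(14, 13/2)
obs 6: x=5 → posterior Gamma(19, 15/2)
obs 7: x=1 → posterior Gamma(20, 17/2)
obs 8: x=5 → posterior Gamma(25, 19/2)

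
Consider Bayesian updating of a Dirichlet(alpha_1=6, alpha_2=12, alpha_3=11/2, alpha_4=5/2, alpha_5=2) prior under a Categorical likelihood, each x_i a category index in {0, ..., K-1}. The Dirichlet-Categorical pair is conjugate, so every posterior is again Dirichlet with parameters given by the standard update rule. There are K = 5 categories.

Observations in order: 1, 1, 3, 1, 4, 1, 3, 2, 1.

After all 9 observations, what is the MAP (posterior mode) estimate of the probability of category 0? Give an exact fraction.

obs 1: x=1 → posterior Dirichlet(6, 13, 11/2, 5/2, 2)
obs 2: x=1 → posterior Dirichlet(6, 14, 11/2, 5/2, 2)
obs 3: x=3 → posterior Dirichlet(6, 14, 11/2, 7/2, 2)
obs 4: x=1 → posterior Dirichlet(6, 15, 11/2, 7/2, 2)
obs 5: x=4 → posterior Dirichlet(6, 15, 11/2, 7/2, 3)
obs 6: x=1 → posterior Dirichlet(6, 16, 11/2, 7/2, 3)
obs 7: x=3 → posterior Dirichlet(6, 16, 11/2, 9/2, 3)
obs 8: x=2 → posterior Dirichlet(6, 16, 13/2, 9/2, 3)
obs 9: x=1 → posterior Dirichlet(6, 17, 13/2, 9/2, 3)

5/32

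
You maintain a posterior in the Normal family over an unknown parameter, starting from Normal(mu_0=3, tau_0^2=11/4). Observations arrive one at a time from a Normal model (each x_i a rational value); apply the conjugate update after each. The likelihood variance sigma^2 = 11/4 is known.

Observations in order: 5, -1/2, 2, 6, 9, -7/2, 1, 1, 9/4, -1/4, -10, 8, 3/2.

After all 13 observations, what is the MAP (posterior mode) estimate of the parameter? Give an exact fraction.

7/4

obs 1: x=5 → posterior Normal(4, 11/8)
obs 2: x=-1/2 → posterior Normal(5/2, 11/12)
obs 3: x=2 → posterior Normal(19/8, 11/16)
obs 4: x=6 → posterior Normal(31/10, 11/20)
obs 5: x=9 → posterior Normal(49/12, 11/24)
obs 6: x=-7/2 → posterior Normal(3, 11/28)
obs 7: x=1 → posterior Normal(11/4, 11/32)
obs 8: x=1 → posterior Normal(23/9, 11/36)
obs 9: x=9/4 → posterior Normal(101/40, 11/40)
obs 10: x=-1/4 → posterior Normal(25/11, 1/4)
obs 11: x=-10 → posterior Normal(5/4, 11/48)
obs 12: x=8 → posterior Normal(23/13, 11/52)
obs 13: x=3/2 → posterior Normal(7/4, 11/56)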